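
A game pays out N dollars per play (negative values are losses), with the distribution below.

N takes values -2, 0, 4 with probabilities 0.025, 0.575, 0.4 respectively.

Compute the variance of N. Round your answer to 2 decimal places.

E[N] = (-2)(0.025) + (0)(0.575) + (4)(0.4) = 1.55
E[N²] = (-2)²(0.025) + (0)²(0.575) + (4)²(0.4) = 6.5
var(N) = E[N²] − (E[N])² = 6.5 − (1.55)² = 4.0975

4.10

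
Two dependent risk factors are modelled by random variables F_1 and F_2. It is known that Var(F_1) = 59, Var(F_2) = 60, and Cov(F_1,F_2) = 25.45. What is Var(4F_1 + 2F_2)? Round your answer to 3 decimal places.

1591.200

Var(4F_1 + 2F_2) = (4)²·Var(F_1) + (2)²·Var(F_2) + 2·(4)·(2)·Cov(F_1,F_2)
= 16·59 + 4·60 + 16·25.45 = 1591.2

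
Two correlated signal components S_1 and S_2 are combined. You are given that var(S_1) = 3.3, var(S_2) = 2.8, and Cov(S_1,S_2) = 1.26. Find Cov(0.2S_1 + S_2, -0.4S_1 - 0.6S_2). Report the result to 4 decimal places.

Cov(0.2S_1 + S_2, -0.4S_1 - 0.6S_2) = (0.2)(-0.4)var(S_1) + (1)(-0.6)var(S_2) + [(0.2)(-0.6) + (1)(-0.4)]Cov(S_1,S_2)
= -0.08·3.3 + -0.6·2.8 + -0.52·1.26 = -2.5992

-2.5992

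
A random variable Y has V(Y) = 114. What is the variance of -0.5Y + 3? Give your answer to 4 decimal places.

V(-0.5Y + 3) = (-0.5)²·V(Y) = 0.25·114 = 28.5

28.5000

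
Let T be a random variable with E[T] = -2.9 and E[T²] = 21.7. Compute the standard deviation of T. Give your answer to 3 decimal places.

3.646

V(T) = 21.7 − (-2.9)² = 13.29
SD(T) = √13.29 ≈ 3.646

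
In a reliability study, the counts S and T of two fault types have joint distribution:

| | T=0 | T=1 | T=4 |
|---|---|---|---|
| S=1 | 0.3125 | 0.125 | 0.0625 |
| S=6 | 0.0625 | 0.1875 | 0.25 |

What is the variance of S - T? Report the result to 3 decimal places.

5.059

E[S] = 3.5,  E[T] = 1.5625,  E[ST] = 7.5
Var(S) = 18.5 − (3.5)² = 6.25;  Var(T) = 5.3125 − (1.5625)² = 2.87109375
cov(S,T) = 7.5 − (3.5)(1.5625) = 2.03125
Var(S - T) = (1)²·6.25 + (-1)²·2.87109375 + 2·(1)·(-1)·2.03125 = 5.05859375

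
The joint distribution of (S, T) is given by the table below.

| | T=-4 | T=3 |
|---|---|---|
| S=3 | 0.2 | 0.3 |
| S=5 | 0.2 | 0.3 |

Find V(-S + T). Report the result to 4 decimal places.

E[S] = 4,  E[T] = 0.2,  E[ST] = 0.8
V(S) = 17 − (4)² = 1;  V(T) = 11.8 − (0.2)² = 11.76
Cov(S,T) = 0.8 − (4)(0.2) = 0
V(-S + T) = (-1)²·1 + (1)²·11.76 + 2·(-1)·(1)·0 = 12.76

12.7600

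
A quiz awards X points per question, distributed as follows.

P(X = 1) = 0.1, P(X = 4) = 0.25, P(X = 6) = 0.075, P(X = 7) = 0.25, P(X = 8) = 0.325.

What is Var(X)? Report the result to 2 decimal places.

E[X] = (1)(0.1) + (4)(0.25) + (6)(0.075) + (7)(0.25) + (8)(0.325) = 5.9
E[X²] = (1)²(0.1) + (4)²(0.25) + (6)²(0.075) + (7)²(0.25) + (8)²(0.325) = 39.85
Var(X) = E[X²] − (E[X])² = 39.85 − (5.9)² = 5.04

5.04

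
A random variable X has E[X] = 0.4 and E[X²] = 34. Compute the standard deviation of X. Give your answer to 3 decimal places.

5.817

Var(X) = 34 − (0.4)² = 33.84
SD(X) = √33.84 ≈ 5.817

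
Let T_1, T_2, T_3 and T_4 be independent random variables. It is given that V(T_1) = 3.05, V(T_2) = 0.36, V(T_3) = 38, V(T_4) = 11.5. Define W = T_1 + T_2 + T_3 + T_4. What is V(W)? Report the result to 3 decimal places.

By independence, V(W) = (1)²V(T_1) + (1)²V(T_2) + (1)²V(T_3) + (1)²V(T_4)
= (1)²·3.05 + (1)²·0.36 + (1)²·38 + (1)²·11.5 = 52.91

52.910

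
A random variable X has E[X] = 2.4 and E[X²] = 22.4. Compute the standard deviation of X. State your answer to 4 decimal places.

4.0792

Var(X) = 22.4 − (2.4)² = 16.64
SD(X) = √16.64 ≈ 4.0792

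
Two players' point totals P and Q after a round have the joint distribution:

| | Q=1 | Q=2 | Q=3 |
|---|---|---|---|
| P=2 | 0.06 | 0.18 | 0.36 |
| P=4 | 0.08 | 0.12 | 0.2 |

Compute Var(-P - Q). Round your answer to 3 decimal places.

E[P] = 2.8,  E[Q] = 2.42,  E[PQ] = 6.68
Var(P) = 8.8 − (2.8)² = 0.96;  Var(Q) = 6.38 − (2.42)² = 0.5236
Cov(P,Q) = 6.68 − (2.8)(2.42) = -0.096
Var(-P - Q) = (-1)²·0.96 + (-1)²·0.5236 + 2·(-1)·(-1)·-0.096 = 1.2916

1.292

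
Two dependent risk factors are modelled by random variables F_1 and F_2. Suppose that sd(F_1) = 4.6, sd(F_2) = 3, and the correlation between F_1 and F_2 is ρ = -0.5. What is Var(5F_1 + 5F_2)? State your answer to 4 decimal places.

Var(F_1) = (4.6)² = 21.16;  Var(F_2) = (3)² = 9
Cov(F_1,F_2) = ρ·sd(F_1)·sd(F_2) = -0.5·4.6·3 = -6.9
Var(5F_1 + 5F_2) = (5)²·Var(F_1) + (5)²·Var(F_2) + 2·(5)·(5)·Cov(F_1,F_2)
= 25·21.16 + 25·9 + 50·-6.9 = 409

409.0000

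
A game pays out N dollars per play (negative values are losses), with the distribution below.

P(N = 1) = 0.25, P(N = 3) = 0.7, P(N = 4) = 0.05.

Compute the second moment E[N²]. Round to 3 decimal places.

7.350

E[N²] = (1)²(0.25) + (3)²(0.7) + (4)²(0.05) = 7.35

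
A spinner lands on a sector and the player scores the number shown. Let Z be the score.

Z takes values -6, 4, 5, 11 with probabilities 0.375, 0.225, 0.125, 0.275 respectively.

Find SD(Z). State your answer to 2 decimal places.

6.94

E[Z] = (-6)(0.375) + (4)(0.225) + (5)(0.125) + (11)(0.275) = 2.3
E[Z²] = (-6)²(0.375) + (4)²(0.225) + (5)²(0.125) + (11)²(0.275) = 53.5
var(Z) = E[Z²] − (E[Z])² = 53.5 − (2.3)² = 48.21
SD(Z) = √48.21 ≈ 6.94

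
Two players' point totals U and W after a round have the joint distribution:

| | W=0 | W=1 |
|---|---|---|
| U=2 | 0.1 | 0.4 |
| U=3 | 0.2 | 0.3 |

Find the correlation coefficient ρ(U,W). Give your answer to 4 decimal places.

-0.2182

E[U] = 2.5,  E[W] = 0.7
E[UW] = 1.7
cov(U,W) = E[UW] − E[U]E[W] = 1.7 − (2.5)(0.7) = -0.05
Var(U) = 0.25,  Var(W) = 0.21
ρ = -0.05 / √(0.25·0.21) ≈ -0.2182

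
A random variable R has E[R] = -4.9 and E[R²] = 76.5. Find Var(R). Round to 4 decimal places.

52.4900

Var(R) = 76.5 − (-4.9)² = 52.49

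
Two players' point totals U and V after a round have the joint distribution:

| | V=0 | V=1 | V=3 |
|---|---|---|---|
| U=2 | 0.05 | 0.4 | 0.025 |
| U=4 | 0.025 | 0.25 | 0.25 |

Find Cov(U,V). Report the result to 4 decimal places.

E[U] = 3.05,  E[V] = 1.475
E[UV] = 4.95
Cov(U,V) = E[UV] − E[U]E[V] = 4.95 − (3.05)(1.475) = 0.45125

0.4513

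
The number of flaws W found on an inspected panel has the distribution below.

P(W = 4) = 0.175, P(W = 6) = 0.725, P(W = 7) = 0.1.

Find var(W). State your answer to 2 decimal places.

0.74

E[W] = (4)(0.175) + (6)(0.725) + (7)(0.1) = 5.75
E[W²] = (4)²(0.175) + (6)²(0.725) + (7)²(0.1) = 33.8
var(W) = E[W²] − (E[W])² = 33.8 − (5.75)² = 0.7375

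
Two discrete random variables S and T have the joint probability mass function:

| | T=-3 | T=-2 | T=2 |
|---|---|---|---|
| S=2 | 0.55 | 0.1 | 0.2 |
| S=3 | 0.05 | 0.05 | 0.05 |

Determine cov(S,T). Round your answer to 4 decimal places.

0.0900

E[S] = 2.15,  E[T] = -1.6
E[ST] = -3.35
cov(S,T) = E[ST] − E[S]E[T] = -3.35 − (2.15)(-1.6) = 0.09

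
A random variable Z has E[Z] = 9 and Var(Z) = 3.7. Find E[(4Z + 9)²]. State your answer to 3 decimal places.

E[4Z + 9] = 4·9 + 9 = 45
Var(4Z + 9) = (4)²·3.7 = 59.2
E[(4Z + 9)²] = Var((4Z + 9)) + (E[(4Z + 9)])² = 59.2 + (45)² = 2084.2

2084.200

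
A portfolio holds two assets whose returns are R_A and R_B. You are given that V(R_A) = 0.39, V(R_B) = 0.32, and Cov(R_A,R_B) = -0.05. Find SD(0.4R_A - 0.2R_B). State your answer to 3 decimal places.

0.288

V(0.4R_A - 0.2R_B) = (0.4)²·V(R_A) + (-0.2)²·V(R_B) + 2·(0.4)·(-0.2)·Cov(R_A,R_B)
= 0.16·0.39 + 0.04·0.32 + -0.16·-0.05 = 0.0832
SD(0.4R_A - 0.2R_B) = √0.0832 ≈ 0.288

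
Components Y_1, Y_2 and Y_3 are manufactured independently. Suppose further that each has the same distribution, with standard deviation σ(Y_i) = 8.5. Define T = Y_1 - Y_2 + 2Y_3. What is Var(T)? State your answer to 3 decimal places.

Var(Y_i) = (8.5)² = 72.25
By independence, Var(T) = (1)²Var(Y_1) + (-1)²Var(Y_2) + (2)²Var(Y_3)
= (1)²·72.25 + (-1)²·72.25 + (2)²·72.25 = 433.5

433.500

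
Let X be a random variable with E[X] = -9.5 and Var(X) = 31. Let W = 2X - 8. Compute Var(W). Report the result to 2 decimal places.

124.00

Var(2X - 8) = (2)²·Var(X) = 4·31 = 124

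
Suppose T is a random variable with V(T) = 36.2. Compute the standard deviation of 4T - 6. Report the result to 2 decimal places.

V(4T - 6) = (4)²·36.2 = 579.2
SD(4T - 6) = √579.2 ≈ 24.07

24.07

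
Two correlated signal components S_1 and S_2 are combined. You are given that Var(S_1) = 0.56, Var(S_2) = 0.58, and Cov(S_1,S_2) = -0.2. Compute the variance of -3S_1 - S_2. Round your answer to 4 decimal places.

4.4200

Var(-3S_1 - S_2) = (-3)²·Var(S_1) + (-1)²·Var(S_2) + 2·(-3)·(-1)·Cov(S_1,S_2)
= 9·0.56 + 1·0.58 + 6·-0.2 = 4.42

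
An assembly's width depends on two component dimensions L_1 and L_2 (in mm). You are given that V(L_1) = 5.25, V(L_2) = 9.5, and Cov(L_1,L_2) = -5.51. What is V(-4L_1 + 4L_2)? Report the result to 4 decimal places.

412.3200

V(-4L_1 + 4L_2) = (-4)²·V(L_1) + (4)²·V(L_2) + 2·(-4)·(4)·Cov(L_1,L_2)
= 16·5.25 + 16·9.5 + -32·-5.51 = 412.32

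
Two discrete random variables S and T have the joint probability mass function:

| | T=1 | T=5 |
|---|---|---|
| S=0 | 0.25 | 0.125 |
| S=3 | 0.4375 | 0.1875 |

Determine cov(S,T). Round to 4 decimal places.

-0.0938

E[S] = 1.875,  E[T] = 2.25
E[ST] = 4.125
cov(S,T) = E[ST] − E[S]E[T] = 4.125 − (1.875)(2.25) = -0.09375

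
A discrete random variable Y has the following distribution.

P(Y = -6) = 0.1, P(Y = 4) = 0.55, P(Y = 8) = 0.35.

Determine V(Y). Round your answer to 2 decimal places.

15.44

E[Y] = (-6)(0.1) + (4)(0.55) + (8)(0.35) = 4.4
E[Y²] = (-6)²(0.1) + (4)²(0.55) + (8)²(0.35) = 34.8
V(Y) = E[Y²] − (E[Y])² = 34.8 − (4.4)² = 15.44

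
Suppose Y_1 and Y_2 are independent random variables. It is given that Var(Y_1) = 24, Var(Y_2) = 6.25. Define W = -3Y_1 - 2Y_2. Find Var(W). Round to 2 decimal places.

241.00

By independence, Var(W) = (-3)²Var(Y_1) + (-2)²Var(Y_2)
= (-3)²·24 + (-2)²·6.25 = 241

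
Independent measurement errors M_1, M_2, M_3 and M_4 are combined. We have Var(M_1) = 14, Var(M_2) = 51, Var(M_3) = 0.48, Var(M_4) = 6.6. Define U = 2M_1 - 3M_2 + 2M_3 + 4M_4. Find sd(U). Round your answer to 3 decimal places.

24.950

By independence, Var(U) = (2)²Var(M_1) + (-3)²Var(M_2) + (2)²Var(M_3) + (4)²Var(M_4)
= (2)²·14 + (-3)²·51 + (2)²·0.48 + (4)²·6.6 = 622.52
sd(U) = √622.52 ≈ 24.950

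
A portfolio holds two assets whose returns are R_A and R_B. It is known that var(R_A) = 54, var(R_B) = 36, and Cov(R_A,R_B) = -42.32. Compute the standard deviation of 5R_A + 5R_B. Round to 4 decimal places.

var(5R_A + 5R_B) = (5)²·var(R_A) + (5)²·var(R_B) + 2·(5)·(5)·Cov(R_A,R_B)
= 25·54 + 25·36 + 50·-42.32 = 134
sd(5R_A + 5R_B) = √134 ≈ 11.5758

11.5758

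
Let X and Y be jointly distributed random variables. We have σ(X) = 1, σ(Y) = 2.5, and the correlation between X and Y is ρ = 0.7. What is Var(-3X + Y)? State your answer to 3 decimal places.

Var(X) = (1)² = 1;  Var(Y) = (2.5)² = 6.25
Cov(X,Y) = ρ·σ(X)·σ(Y) = 0.7·1·2.5 = 1.75
Var(-3X + Y) = (-3)²·Var(X) + (1)²·Var(Y) + 2·(-3)·(1)·Cov(X,Y)
= 9·1 + 1·6.25 + -6·1.75 = 4.75

4.750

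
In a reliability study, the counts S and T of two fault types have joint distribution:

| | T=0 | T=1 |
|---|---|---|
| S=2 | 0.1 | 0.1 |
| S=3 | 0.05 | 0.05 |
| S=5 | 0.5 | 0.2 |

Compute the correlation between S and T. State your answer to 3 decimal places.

E[S] = 4.2,  E[T] = 0.35
E[ST] = 1.35
cov(S,T) = E[ST] − E[S]E[T] = 1.35 − (4.2)(0.35) = -0.12
var(S) = 1.56,  var(T) = 0.2275
ρ = -0.12 / √(1.56·0.2275) ≈ -0.201

-0.201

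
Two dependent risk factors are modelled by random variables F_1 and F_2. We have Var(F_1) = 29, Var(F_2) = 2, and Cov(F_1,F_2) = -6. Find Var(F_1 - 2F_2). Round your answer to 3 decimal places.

61.000

Var(F_1 - 2F_2) = (1)²·Var(F_1) + (-2)²·Var(F_2) + 2·(1)·(-2)·Cov(F_1,F_2)
= 1·29 + 4·2 + -4·-6 = 61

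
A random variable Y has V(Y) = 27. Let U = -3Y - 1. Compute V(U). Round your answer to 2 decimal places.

V(-3Y - 1) = (-3)²·V(Y) = 9·27 = 243

243.00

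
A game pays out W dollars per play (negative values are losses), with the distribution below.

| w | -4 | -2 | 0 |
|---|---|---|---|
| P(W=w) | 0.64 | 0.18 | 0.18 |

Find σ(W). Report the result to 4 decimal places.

1.5600

E[W] = (-4)(0.64) + (-2)(0.18) + (0)(0.18) = -2.92
E[W²] = (-4)²(0.64) + (-2)²(0.18) + (0)²(0.18) = 10.96
Var(W) = E[W²] − (E[W])² = 10.96 − (-2.92)² = 2.4336
σ(W) = √2.4336 ≈ 1.5600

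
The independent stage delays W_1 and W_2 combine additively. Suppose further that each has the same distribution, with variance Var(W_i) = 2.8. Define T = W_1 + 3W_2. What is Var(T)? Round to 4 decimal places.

28.0000

By independence, Var(T) = (1)²Var(W_1) + (3)²Var(W_2)
= (1)²·2.8 + (3)²·2.8 = 28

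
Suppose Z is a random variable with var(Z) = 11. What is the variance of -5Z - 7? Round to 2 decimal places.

275.00

var(-5Z - 7) = (-5)²·var(Z) = 25·11 = 275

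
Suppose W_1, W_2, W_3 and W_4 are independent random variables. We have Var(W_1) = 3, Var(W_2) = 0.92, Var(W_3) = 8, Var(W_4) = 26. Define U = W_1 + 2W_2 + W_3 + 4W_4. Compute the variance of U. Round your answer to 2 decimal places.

By independence, Var(U) = (1)²Var(W_1) + (2)²Var(W_2) + (1)²Var(W_3) + (4)²Var(W_4)
= (1)²·3 + (2)²·0.92 + (1)²·8 + (4)²·26 = 430.68

430.68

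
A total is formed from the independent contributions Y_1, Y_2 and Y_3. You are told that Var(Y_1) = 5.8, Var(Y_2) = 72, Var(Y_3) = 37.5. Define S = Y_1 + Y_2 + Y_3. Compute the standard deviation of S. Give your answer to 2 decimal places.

10.74

By independence, Var(S) = (1)²Var(Y_1) + (1)²Var(Y_2) + (1)²Var(Y_3)
= (1)²·5.8 + (1)²·72 + (1)²·37.5 = 115.3
SD(S) = √115.3 ≈ 10.74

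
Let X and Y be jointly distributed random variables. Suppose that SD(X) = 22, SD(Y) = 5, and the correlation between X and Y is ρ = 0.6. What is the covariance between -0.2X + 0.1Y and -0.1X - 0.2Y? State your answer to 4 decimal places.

11.1600

V(X) = (22)² = 484;  V(Y) = (5)² = 25
Cov(X,Y) = ρ·SD(X)·SD(Y) = 0.6·22·5 = 66
Cov(-0.2X + 0.1Y, -0.1X - 0.2Y) = (-0.2)(-0.1)V(X) + (0.1)(-0.2)V(Y) + [(-0.2)(-0.2) + (0.1)(-0.1)]Cov(X,Y)
= 0.02·484 + -0.02·25 + 0.03·66 = 11.16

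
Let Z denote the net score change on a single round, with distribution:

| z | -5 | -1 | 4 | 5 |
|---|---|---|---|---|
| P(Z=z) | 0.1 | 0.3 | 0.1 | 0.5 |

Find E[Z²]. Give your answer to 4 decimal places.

E[Z²] = (-5)²(0.1) + (-1)²(0.3) + (4)²(0.1) + (5)²(0.5) = 16.9

16.9000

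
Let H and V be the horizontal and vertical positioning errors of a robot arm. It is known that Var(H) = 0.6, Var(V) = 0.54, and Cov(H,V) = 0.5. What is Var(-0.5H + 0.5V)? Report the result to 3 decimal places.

0.035

Var(-0.5H + 0.5V) = (-0.5)²·Var(H) + (0.5)²·Var(V) + 2·(-0.5)·(0.5)·Cov(H,V)
= 0.25·0.6 + 0.25·0.54 + -0.5·0.5 = 0.035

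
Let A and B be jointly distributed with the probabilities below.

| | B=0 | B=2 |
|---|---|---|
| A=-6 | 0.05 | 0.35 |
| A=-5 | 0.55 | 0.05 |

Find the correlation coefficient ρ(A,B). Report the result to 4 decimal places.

-0.7917

E[A] = -5.4,  E[B] = 0.8
E[AB] = -4.7
Cov(A,B) = E[AB] − E[A]E[B] = -4.7 − (-5.4)(0.8) = -0.38
Var(A) = 0.24,  Var(B) = 0.96
ρ = -0.38 / √(0.24·0.96) ≈ -0.7917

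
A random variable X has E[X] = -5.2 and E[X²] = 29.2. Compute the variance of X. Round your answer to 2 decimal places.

Var(X) = 29.2 − (-5.2)² = 2.16

2.16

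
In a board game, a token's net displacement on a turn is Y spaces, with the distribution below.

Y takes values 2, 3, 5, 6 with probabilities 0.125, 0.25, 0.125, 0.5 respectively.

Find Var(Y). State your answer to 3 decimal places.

E[Y] = (2)(0.125) + (3)(0.25) + (5)(0.125) + (6)(0.5) = 4.625
E[Y²] = (2)²(0.125) + (3)²(0.25) + (5)²(0.125) + (6)²(0.5) = 23.875
Var(Y) = E[Y²] − (E[Y])² = 23.875 − (4.625)² = 2.484375

2.484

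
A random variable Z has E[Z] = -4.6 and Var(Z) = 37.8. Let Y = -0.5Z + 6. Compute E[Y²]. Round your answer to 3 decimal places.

78.340

E[-0.5Z + 6] = -0.5·-4.6 + 6 = 8.3
Var(-0.5Z + 6) = (-0.5)²·37.8 = 9.45
E[Y²] = Var(Y) + (E[Y])² = 9.45 + (8.3)² = 78.34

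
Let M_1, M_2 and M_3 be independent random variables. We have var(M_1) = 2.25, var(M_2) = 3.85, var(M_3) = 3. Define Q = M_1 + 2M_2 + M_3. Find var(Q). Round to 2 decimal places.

20.65

By independence, var(Q) = (1)²var(M_1) + (2)²var(M_2) + (1)²var(M_3)
= (1)²·2.25 + (2)²·3.85 + (1)²·3 = 20.65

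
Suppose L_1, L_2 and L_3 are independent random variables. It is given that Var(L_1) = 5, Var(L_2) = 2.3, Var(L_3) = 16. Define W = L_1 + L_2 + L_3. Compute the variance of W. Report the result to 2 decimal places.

23.30

By independence, Var(W) = (1)²Var(L_1) + (1)²Var(L_2) + (1)²Var(L_3)
= (1)²·5 + (1)²·2.3 + (1)²·16 = 23.3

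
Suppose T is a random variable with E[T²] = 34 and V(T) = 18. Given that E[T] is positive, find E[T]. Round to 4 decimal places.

(E[T])² = E[T²] − V(T) = 34 − 18 = 16
E[T] = √16 = 4

4.0000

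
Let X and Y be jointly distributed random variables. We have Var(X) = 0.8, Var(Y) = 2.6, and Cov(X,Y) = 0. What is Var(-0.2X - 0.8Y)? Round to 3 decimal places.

Var(-0.2X - 0.8Y) = (-0.2)²·Var(X) + (-0.8)²·Var(Y) + 2·(-0.2)·(-0.8)·Cov(X,Y)
= 0.04·0.8 + 0.64·2.6 + 0.32·0 = 1.696

1.696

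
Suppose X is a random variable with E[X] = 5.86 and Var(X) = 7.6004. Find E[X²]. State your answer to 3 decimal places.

41.940

E[X²] = Var(X) + (E[X])² = 7.6004 + (5.86)² = 41.94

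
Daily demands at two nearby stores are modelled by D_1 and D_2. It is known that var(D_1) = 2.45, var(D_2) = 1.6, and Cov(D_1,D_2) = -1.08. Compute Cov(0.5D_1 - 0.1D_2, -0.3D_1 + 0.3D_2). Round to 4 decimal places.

Cov(0.5D_1 - 0.1D_2, -0.3D_1 + 0.3D_2) = (0.5)(-0.3)var(D_1) + (-0.1)(0.3)var(D_2) + [(0.5)(0.3) + (-0.1)(-0.3)]Cov(D_1,D_2)
= -0.15·2.45 + -0.03·1.6 + 0.18·-1.08 = -0.6099

-0.6099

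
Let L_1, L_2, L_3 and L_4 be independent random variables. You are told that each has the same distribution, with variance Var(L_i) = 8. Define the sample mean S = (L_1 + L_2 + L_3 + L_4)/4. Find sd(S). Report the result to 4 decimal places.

By independence, Var(S) = (0.25)²Var(L_1) + (0.25)²Var(L_2) + (0.25)²Var(L_3) + (0.25)²Var(L_4)
= (0.25)²·8 + (0.25)²·8 + (0.25)²·8 + (0.25)²·8 = 2
sd(S) = √2 ≈ 1.4142

1.4142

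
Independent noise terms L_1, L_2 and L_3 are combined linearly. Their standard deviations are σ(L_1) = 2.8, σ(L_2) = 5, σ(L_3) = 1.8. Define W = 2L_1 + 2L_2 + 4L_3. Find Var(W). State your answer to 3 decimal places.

183.200

Var(L_1) = 7.84, Var(L_2) = 25, Var(L_3) = 3.24
By independence, Var(W) = (2)²Var(L_1) + (2)²Var(L_2) + (4)²Var(L_3)
= (2)²·7.84 + (2)²·25 + (4)²·3.24 = 183.2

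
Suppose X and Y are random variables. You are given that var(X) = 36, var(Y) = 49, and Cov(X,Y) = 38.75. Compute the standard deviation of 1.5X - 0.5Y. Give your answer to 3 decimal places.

var(1.5X - 0.5Y) = (1.5)²·var(X) + (-0.5)²·var(Y) + 2·(1.5)·(-0.5)·Cov(X,Y)
= 2.25·36 + 0.25·49 + -1.5·38.75 = 35.125
SD(1.5X - 0.5Y) = √35.125 ≈ 5.927

5.927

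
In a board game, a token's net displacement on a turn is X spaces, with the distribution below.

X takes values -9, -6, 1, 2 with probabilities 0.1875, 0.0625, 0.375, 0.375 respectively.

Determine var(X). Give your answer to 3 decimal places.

18.434

E[X] = (-9)(0.1875) + (-6)(0.0625) + (1)(0.375) + (2)(0.375) = -0.9375
E[X²] = (-9)²(0.1875) + (-6)²(0.0625) + (1)²(0.375) + (2)²(0.375) = 19.3125
var(X) = E[X²] − (E[X])² = 19.3125 − (-0.9375)² = 18.43359375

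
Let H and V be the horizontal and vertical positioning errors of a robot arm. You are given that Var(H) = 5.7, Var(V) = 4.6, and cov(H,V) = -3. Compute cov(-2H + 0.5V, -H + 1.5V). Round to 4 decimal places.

cov(-2H + 0.5V, -H + 1.5V) = (-2)(-1)Var(H) + (0.5)(1.5)Var(V) + [(-2)(1.5) + (0.5)(-1)]cov(H,V)
= 2·5.7 + 0.75·4.6 + -3.5·-3 = 25.35

25.3500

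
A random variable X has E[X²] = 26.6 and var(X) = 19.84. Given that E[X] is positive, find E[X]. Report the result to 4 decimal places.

(E[X])² = E[X²] − var(X) = 26.6 − 19.84 = 6.76
E[X] = √6.76 = 2.6

2.6000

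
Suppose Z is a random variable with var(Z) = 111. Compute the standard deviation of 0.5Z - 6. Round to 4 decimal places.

5.2678

var(0.5Z - 6) = (0.5)²·111 = 27.75
σ(0.5Z - 6) = √27.75 ≈ 5.2678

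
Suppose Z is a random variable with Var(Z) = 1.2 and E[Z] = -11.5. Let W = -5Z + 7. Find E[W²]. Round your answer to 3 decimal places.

4190.250

E[-5Z + 7] = -5·-11.5 + 7 = 64.5
Var(-5Z + 7) = (-5)²·1.2 = 30
E[W²] = Var(W) + (E[W])² = 30 + (64.5)² = 4190.25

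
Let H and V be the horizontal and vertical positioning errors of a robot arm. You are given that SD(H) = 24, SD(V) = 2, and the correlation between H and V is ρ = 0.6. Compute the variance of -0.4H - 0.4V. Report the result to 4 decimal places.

Var(H) = (24)² = 576;  Var(V) = (2)² = 4
cov(H,V) = ρ·SD(H)·SD(V) = 0.6·24·2 = 28.8
Var(-0.4H - 0.4V) = (-0.4)²·Var(H) + (-0.4)²·Var(V) + 2·(-0.4)·(-0.4)·cov(H,V)
= 0.16·576 + 0.16·4 + 0.32·28.8 = 102.016

102.0160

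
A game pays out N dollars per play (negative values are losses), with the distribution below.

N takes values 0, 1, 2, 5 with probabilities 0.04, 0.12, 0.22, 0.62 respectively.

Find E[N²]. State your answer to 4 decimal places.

16.5000

E[N²] = (0)²(0.04) + (1)²(0.12) + (2)²(0.22) + (5)²(0.62) = 16.5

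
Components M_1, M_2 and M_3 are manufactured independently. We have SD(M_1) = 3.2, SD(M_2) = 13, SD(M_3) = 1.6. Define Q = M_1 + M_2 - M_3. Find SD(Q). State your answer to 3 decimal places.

13.483

V(M_1) = 10.24, V(M_2) = 169, V(M_3) = 2.56
By independence, V(Q) = (1)²V(M_1) + (1)²V(M_2) + (-1)²V(M_3)
= (1)²·10.24 + (1)²·169 + (-1)²·2.56 = 181.8
SD(Q) = √181.8 ≈ 13.483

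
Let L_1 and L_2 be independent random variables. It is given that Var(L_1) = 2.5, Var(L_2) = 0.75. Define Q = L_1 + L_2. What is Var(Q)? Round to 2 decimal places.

By independence, Var(Q) = (1)²Var(L_1) + (1)²Var(L_2)
= (1)²·2.5 + (1)²·0.75 = 3.25

3.25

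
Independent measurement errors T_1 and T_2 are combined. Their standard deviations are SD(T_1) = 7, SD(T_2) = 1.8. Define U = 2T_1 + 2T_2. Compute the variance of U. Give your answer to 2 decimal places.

V(T_1) = 49, V(T_2) = 3.24
By independence, V(U) = (2)²V(T_1) + (2)²V(T_2)
= (2)²·49 + (2)²·3.24 = 208.96

208.96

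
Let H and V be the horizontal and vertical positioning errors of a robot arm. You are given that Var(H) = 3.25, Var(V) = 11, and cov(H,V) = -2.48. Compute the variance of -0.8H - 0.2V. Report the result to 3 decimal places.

1.726

Var(-0.8H - 0.2V) = (-0.8)²·Var(H) + (-0.2)²·Var(V) + 2·(-0.8)·(-0.2)·cov(H,V)
= 0.64·3.25 + 0.04·11 + 0.32·-2.48 = 1.7264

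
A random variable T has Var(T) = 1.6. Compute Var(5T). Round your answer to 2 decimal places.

40.00

Var(5T) = (5)²·Var(T) = 25·1.6 = 40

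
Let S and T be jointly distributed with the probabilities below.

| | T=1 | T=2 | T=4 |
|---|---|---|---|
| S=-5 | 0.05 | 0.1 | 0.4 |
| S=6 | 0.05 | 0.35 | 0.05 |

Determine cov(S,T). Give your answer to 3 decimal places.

E[S] = -0.05,  E[T] = 2.8
E[ST] = -3.55
cov(S,T) = E[ST] − E[S]E[T] = -3.55 − (-0.05)(2.8) = -3.41

-3.410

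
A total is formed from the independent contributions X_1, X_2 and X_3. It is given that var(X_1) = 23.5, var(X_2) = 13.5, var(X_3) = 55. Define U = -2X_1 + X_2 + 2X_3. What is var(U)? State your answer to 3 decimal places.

By independence, var(U) = (-2)²var(X_1) + (1)²var(X_2) + (2)²var(X_3)
= (-2)²·23.5 + (1)²·13.5 + (2)²·55 = 327.5

327.500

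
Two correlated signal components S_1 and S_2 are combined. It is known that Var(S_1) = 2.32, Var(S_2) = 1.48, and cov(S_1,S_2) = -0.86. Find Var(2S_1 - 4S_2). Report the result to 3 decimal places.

Var(2S_1 - 4S_2) = (2)²·Var(S_1) + (-4)²·Var(S_2) + 2·(2)·(-4)·cov(S_1,S_2)
= 4·2.32 + 16·1.48 + -16·-0.86 = 46.72

46.720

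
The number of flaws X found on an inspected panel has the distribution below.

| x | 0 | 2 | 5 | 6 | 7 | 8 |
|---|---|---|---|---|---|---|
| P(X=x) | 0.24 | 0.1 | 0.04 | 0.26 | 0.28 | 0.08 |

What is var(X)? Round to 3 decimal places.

E[X] = (0)(0.24) + (2)(0.1) + (5)(0.04) + (6)(0.26) + (7)(0.28) + (8)(0.08) = 4.56
E[X²] = (0)²(0.24) + (2)²(0.1) + (5)²(0.04) + (6)²(0.26) + (7)²(0.28) + (8)²(0.08) = 29.6
var(X) = E[X²] − (E[X])² = 29.6 − (4.56)² = 8.8064

8.806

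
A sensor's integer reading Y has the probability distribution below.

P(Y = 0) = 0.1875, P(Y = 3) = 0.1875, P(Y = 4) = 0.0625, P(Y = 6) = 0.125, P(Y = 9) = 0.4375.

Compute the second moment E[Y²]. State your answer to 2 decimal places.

42.63

E[Y²] = (0)²(0.1875) + (3)²(0.1875) + (4)²(0.0625) + (6)²(0.125) + (9)²(0.4375) = 42.625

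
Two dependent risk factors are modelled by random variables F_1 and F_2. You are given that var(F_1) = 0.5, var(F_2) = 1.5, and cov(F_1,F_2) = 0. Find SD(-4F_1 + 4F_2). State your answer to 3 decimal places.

var(-4F_1 + 4F_2) = (-4)²·var(F_1) + (4)²·var(F_2) + 2·(-4)·(4)·cov(F_1,F_2)
= 16·0.5 + 16·1.5 + -32·0 = 32
SD(-4F_1 + 4F_2) = √32 ≈ 5.657

5.657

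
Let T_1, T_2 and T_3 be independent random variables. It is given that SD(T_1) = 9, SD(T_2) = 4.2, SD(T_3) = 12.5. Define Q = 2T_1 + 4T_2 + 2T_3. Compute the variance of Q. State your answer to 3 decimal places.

Var(T_1) = 81, Var(T_2) = 17.64, Var(T_3) = 156.25
By independence, Var(Q) = (2)²Var(T_1) + (4)²Var(T_2) + (2)²Var(T_3)
= (2)²·81 + (4)²·17.64 + (2)²·156.25 = 1231.24

1231.240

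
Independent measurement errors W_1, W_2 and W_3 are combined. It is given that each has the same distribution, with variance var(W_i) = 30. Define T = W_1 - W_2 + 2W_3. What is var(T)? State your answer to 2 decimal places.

By independence, var(T) = (1)²var(W_1) + (-1)²var(W_2) + (2)²var(W_3)
= (1)²·30 + (-1)²·30 + (2)²·30 = 180

180.00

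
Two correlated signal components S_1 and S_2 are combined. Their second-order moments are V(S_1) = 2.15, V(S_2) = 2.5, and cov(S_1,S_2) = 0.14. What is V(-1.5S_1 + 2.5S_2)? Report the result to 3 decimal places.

V(-1.5S_1 + 2.5S_2) = (-1.5)²·V(S_1) + (2.5)²·V(S_2) + 2·(-1.5)·(2.5)·cov(S_1,S_2)
= 2.25·2.15 + 6.25·2.5 + -7.5·0.14 = 19.4125

19.413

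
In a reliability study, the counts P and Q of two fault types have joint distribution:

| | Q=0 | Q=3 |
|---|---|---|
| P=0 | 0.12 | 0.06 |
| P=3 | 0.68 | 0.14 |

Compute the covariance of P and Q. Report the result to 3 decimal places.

E[P] = 2.46,  E[Q] = 0.6
E[PQ] = 1.26
Cov(P,Q) = E[PQ] − E[P]E[Q] = 1.26 − (2.46)(0.6) = -0.216

-0.216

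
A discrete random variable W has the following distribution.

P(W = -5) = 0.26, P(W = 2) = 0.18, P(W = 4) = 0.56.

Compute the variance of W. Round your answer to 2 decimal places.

E[W] = (-5)(0.26) + (2)(0.18) + (4)(0.56) = 1.3
E[W²] = (-5)²(0.26) + (2)²(0.18) + (4)²(0.56) = 16.18
Var(W) = E[W²] − (E[W])² = 16.18 − (1.3)² = 14.49

14.49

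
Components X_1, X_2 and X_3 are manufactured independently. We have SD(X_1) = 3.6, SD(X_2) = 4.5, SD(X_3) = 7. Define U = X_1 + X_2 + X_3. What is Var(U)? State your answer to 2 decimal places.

Var(X_1) = 12.96, Var(X_2) = 20.25, Var(X_3) = 49
By independence, Var(U) = (1)²Var(X_1) + (1)²Var(X_2) + (1)²Var(X_3)
= (1)²·12.96 + (1)²·20.25 + (1)²·49 = 82.21

82.21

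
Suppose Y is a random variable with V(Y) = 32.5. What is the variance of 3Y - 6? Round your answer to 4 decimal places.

V(3Y - 6) = (3)²·V(Y) = 9·32.5 = 292.5

292.5000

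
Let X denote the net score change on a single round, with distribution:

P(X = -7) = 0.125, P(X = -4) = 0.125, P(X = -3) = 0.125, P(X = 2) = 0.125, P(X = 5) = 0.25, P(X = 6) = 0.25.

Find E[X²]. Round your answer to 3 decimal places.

25.000

E[X²] = (-7)²(0.125) + (-4)²(0.125) + (-3)²(0.125) + (2)²(0.125) + (5)²(0.25) + (6)²(0.25) = 25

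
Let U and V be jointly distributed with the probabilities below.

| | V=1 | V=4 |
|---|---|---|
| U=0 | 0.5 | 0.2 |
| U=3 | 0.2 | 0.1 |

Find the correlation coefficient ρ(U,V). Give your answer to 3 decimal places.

0.048

E[U] = 0.9,  E[V] = 1.9
E[UV] = 1.8
Cov(U,V) = E[UV] − E[U]E[V] = 1.8 − (0.9)(1.9) = 0.09
Var(U) = 1.89,  Var(V) = 1.89
ρ = 0.09 / √(1.89·1.89) ≈ 0.048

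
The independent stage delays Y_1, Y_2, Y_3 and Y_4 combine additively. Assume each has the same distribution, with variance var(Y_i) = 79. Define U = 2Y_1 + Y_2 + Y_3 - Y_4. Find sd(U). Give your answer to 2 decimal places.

23.52

By independence, var(U) = (2)²var(Y_1) + (1)²var(Y_2) + (1)²var(Y_3) + (-1)²var(Y_4)
= (2)²·79 + (1)²·79 + (1)²·79 + (-1)²·79 = 553
sd(U) = √553 ≈ 23.52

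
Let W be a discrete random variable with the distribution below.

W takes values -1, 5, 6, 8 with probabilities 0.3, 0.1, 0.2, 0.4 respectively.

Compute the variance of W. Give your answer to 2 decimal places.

E[W] = (-1)(0.3) + (5)(0.1) + (6)(0.2) + (8)(0.4) = 4.6
E[W²] = (-1)²(0.3) + (5)²(0.1) + (6)²(0.2) + (8)²(0.4) = 35.6
var(W) = E[W²] − (E[W])² = 35.6 − (4.6)² = 14.44

14.44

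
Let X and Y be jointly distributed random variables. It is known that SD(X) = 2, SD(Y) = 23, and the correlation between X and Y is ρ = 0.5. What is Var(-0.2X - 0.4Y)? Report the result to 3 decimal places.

88.480

Var(X) = (2)² = 4;  Var(Y) = (23)² = 529
cov(X,Y) = ρ·SD(X)·SD(Y) = 0.5·2·23 = 23
Var(-0.2X - 0.4Y) = (-0.2)²·Var(X) + (-0.4)²·Var(Y) + 2·(-0.2)·(-0.4)·cov(X,Y)
= 0.04·4 + 0.16·529 + 0.16·23 = 88.48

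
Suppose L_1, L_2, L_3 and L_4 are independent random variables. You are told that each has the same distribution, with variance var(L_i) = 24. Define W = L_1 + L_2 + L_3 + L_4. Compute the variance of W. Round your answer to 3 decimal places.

96.000

By independence, var(W) = (1)²var(L_1) + (1)²var(L_2) + (1)²var(L_3) + (1)²var(L_4)
= (1)²·24 + (1)²·24 + (1)²·24 + (1)²·24 = 96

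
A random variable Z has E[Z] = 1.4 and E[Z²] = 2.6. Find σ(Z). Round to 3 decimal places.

0.800

Var(Z) = 2.6 − (1.4)² = 0.64
σ(Z) = √0.64 ≈ 0.800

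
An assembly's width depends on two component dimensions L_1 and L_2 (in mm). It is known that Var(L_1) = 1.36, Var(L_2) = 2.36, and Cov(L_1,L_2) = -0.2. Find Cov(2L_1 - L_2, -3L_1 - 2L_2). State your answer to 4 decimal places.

Cov(2L_1 - L_2, -3L_1 - 2L_2) = (2)(-3)Var(L_1) + (-1)(-2)Var(L_2) + [(2)(-2) + (-1)(-3)]Cov(L_1,L_2)
= -6·1.36 + 2·2.36 + -1·-0.2 = -3.24

-3.2400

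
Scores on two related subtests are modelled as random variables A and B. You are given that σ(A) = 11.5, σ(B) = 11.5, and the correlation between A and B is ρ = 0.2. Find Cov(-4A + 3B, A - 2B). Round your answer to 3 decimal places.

-1031.550

Var(A) = (11.5)² = 132.25;  Var(B) = (11.5)² = 132.25
Cov(A,B) = ρ·σ(A)·σ(B) = 0.2·11.5·11.5 = 26.45
Cov(-4A + 3B, A - 2B) = (-4)(1)Var(A) + (3)(-2)Var(B) + [(-4)(-2) + (3)(1)]Cov(A,B)
= -4·132.25 + -6·132.25 + 11·26.45 = -1031.55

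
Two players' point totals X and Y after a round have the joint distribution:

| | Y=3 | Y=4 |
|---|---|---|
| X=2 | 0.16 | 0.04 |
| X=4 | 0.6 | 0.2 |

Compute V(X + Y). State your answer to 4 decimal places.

E[X] = 3.6,  E[Y] = 3.24,  E[XY] = 11.68
V(X) = 13.6 − (3.6)² = 0.64;  V(Y) = 10.68 − (3.24)² = 0.1824
Cov(X,Y) = 11.68 − (3.6)(3.24) = 0.016
V(X + Y) = (1)²·0.64 + (1)²·0.1824 + 2·(1)·(1)·0.016 = 0.8544

0.8544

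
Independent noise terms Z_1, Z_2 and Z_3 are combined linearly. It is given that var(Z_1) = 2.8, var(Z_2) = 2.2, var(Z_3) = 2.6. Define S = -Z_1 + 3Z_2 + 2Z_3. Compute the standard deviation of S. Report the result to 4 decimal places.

By independence, var(S) = (-1)²var(Z_1) + (3)²var(Z_2) + (2)²var(Z_3)
= (-1)²·2.8 + (3)²·2.2 + (2)²·2.6 = 33
σ(S) = √33 ≈ 5.7446

5.7446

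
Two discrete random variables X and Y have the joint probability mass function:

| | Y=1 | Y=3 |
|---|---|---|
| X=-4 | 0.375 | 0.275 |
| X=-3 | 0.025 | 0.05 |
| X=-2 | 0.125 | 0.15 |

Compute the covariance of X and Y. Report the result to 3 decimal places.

0.106

E[X] = -3.375,  E[Y] = 1.95
E[XY] = -6.475
Cov(X,Y) = E[XY] − E[X]E[Y] = -6.475 − (-3.375)(1.95) = 0.10625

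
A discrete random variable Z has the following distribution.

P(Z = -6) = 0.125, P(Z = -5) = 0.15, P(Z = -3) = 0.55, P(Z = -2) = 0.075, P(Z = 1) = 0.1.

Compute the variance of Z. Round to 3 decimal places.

3.360

E[Z] = (-6)(0.125) + (-5)(0.15) + (-3)(0.55) + (-2)(0.075) + (1)(0.1) = -3.2
E[Z²] = (-6)²(0.125) + (-5)²(0.15) + (-3)²(0.55) + (-2)²(0.075) + (1)²(0.1) = 13.6
Var(Z) = E[Z²] − (E[Z])² = 13.6 − (-3.2)² = 3.36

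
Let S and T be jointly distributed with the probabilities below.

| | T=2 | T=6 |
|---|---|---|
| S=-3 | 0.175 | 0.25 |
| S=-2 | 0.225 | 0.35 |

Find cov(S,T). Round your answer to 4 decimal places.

E[S] = -2.425,  E[T] = 4.4
E[ST] = -10.65
cov(S,T) = E[ST] − E[S]E[T] = -10.65 − (-2.425)(4.4) = 0.02

0.0200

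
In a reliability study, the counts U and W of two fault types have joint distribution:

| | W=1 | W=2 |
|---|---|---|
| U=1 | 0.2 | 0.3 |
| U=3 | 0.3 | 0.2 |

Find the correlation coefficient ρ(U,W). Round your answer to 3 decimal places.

E[U] = 2,  E[W] = 1.5
E[UW] = 2.9
Cov(U,W) = E[UW] − E[U]E[W] = 2.9 − (2)(1.5) = -0.1
V(U) = 1,  V(W) = 0.25
ρ = -0.1 / √(1·0.25) ≈ -0.200

-0.200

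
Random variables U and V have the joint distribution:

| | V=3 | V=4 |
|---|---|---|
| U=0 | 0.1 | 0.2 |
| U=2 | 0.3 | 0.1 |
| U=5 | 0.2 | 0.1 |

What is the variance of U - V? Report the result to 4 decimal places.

E[U] = 2.3,  E[V] = 3.4,  E[UV] = 7.6
var(U) = 9.1 − (2.3)² = 3.81;  var(V) = 11.8 − (3.4)² = 0.24
cov(U,V) = 7.6 − (2.3)(3.4) = -0.22
var(U - V) = (1)²·3.81 + (-1)²·0.24 + 2·(1)·(-1)·-0.22 = 4.49

4.4900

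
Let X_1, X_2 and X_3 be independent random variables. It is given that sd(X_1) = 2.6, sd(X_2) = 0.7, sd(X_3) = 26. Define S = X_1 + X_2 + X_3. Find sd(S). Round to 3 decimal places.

26.139

var(X_1) = 6.76, var(X_2) = 0.49, var(X_3) = 676
By independence, var(S) = (1)²var(X_1) + (1)²var(X_2) + (1)²var(X_3)
= (1)²·6.76 + (1)²·0.49 + (1)²·676 = 683.25
sd(S) = √683.25 ≈ 26.139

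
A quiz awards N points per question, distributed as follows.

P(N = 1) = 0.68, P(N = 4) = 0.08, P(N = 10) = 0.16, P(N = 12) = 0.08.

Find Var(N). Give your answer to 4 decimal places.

16.8064

E[N] = (1)(0.68) + (4)(0.08) + (10)(0.16) + (12)(0.08) = 3.56
E[N²] = (1)²(0.68) + (4)²(0.08) + (10)²(0.16) + (12)²(0.08) = 29.48
Var(N) = E[N²] − (E[N])² = 29.48 − (3.56)² = 16.8064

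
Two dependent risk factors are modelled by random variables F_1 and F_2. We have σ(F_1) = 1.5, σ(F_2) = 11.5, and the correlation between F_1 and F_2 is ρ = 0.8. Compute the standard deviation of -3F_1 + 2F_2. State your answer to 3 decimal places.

var(F_1) = (1.5)² = 2.25;  var(F_2) = (11.5)² = 132.25
Cov(F_1,F_2) = ρ·σ(F_1)·σ(F_2) = 0.8·1.5·11.5 = 13.8
var(-3F_1 + 2F_2) = (-3)²·var(F_1) + (2)²·var(F_2) + 2·(-3)·(2)·Cov(F_1,F_2)
= 9·2.25 + 4·132.25 + -12·13.8 = 383.65
σ(-3F_1 + 2F_2) = √383.65 ≈ 19.587

19.587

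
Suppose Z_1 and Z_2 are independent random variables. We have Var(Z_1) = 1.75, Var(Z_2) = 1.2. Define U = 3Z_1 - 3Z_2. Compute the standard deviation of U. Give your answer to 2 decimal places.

5.15

By independence, Var(U) = (3)²Var(Z_1) + (-3)²Var(Z_2)
= (3)²·1.75 + (-3)²·1.2 = 26.55
SD(U) = √26.55 ≈ 5.15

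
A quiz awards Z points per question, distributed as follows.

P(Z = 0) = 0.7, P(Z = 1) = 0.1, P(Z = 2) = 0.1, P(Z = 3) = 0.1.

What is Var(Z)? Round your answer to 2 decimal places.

E[Z] = (0)(0.7) + (1)(0.1) + (2)(0.1) + (3)(0.1) = 0.6
E[Z²] = (0)²(0.7) + (1)²(0.1) + (2)²(0.1) + (3)²(0.1) = 1.4
Var(Z) = E[Z²] − (E[Z])² = 1.4 − (0.6)² = 1.04

1.04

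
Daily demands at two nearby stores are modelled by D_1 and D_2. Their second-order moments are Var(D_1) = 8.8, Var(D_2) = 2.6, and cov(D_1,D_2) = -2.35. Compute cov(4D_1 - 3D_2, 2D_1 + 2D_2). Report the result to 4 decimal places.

cov(4D_1 - 3D_2, 2D_1 + 2D_2) = (4)(2)Var(D_1) + (-3)(2)Var(D_2) + [(4)(2) + (-3)(2)]cov(D_1,D_2)
= 8·8.8 + -6·2.6 + 2·-2.35 = 50.1

50.1000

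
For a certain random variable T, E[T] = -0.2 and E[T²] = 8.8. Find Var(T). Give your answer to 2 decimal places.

8.76

Var(T) = 8.8 − (-0.2)² = 8.76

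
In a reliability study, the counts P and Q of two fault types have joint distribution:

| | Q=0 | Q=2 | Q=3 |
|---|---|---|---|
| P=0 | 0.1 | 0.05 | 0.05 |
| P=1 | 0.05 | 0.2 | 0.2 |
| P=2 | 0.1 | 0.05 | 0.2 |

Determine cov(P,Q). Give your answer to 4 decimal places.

E[P] = 1.15,  E[Q] = 1.95
E[PQ] = 2.4
cov(P,Q) = E[PQ] − E[P]E[Q] = 2.4 − (1.15)(1.95) = 0.1575

0.1575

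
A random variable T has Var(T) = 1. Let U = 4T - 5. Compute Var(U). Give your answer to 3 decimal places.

16.000

Var(4T - 5) = (4)²·Var(T) = 16·1 = 16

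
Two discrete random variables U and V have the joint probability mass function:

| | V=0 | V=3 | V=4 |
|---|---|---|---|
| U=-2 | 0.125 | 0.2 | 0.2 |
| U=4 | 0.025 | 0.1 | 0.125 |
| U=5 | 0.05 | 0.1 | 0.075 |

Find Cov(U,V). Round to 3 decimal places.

0.390

E[U] = 1.075,  E[V] = 2.8
E[UV] = 3.4
Cov(U,V) = E[UV] − E[U]E[V] = 3.4 − (1.075)(2.8) = 0.39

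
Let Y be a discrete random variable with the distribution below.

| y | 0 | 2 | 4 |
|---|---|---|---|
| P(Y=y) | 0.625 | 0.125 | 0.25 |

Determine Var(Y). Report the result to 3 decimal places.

E[Y] = (0)(0.625) + (2)(0.125) + (4)(0.25) = 1.25
E[Y²] = (0)²(0.625) + (2)²(0.125) + (4)²(0.25) = 4.5
Var(Y) = E[Y²] − (E[Y])² = 4.5 − (1.25)² = 2.9375

2.938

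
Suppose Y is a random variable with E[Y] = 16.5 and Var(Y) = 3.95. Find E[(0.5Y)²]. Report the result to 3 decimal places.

69.050

E[0.5Y] = 0.5·16.5 = 8.25
Var(0.5Y) = (0.5)²·3.95 = 0.9875
E[(0.5Y)²] = Var((0.5Y)) + (E[(0.5Y)])² = 0.9875 + (8.25)² = 69.05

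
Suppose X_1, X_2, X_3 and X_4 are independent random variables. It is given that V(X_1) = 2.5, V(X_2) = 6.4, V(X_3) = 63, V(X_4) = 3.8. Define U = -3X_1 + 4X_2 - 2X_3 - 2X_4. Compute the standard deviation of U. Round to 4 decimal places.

19.8015

By independence, V(U) = (-3)²V(X_1) + (4)²V(X_2) + (-2)²V(X_3) + (-2)²V(X_4)
= (-3)²·2.5 + (4)²·6.4 + (-2)²·63 + (-2)²·3.8 = 392.1
SD(U) = √392.1 ≈ 19.8015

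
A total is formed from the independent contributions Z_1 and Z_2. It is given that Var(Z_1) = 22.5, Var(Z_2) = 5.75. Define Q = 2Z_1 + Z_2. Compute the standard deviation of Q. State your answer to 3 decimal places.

By independence, Var(Q) = (2)²Var(Z_1) + (1)²Var(Z_2)
= (2)²·22.5 + (1)²·5.75 = 95.75
SD(Q) = √95.75 ≈ 9.785

9.785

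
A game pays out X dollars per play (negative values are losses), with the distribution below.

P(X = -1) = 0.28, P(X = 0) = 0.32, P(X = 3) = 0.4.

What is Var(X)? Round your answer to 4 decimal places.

E[X] = (-1)(0.28) + (0)(0.32) + (3)(0.4) = 0.92
E[X²] = (-1)²(0.28) + (0)²(0.32) + (3)²(0.4) = 3.88
Var(X) = E[X²] − (E[X])² = 3.88 − (0.92)² = 3.0336

3.0336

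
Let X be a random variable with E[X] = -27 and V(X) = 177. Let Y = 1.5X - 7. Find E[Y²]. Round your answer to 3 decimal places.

2654.500

E[1.5X - 7] = 1.5·-27 − 7 = -47.5
V(1.5X - 7) = (1.5)²·177 = 398.25
E[Y²] = V(Y) + (E[Y])² = 398.25 + (-47.5)² = 2654.5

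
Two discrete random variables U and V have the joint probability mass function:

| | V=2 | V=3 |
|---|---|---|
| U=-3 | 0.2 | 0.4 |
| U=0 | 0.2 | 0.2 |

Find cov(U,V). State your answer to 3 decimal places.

-0.120

E[U] = -1.8,  E[V] = 2.6
E[UV] = -4.8
cov(U,V) = E[UV] − E[U]E[V] = -4.8 − (-1.8)(2.6) = -0.12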